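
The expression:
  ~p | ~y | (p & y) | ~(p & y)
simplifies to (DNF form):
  True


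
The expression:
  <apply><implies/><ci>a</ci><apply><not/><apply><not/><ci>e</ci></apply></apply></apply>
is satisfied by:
  {e: True, a: False}
  {a: False, e: False}
  {a: True, e: True}


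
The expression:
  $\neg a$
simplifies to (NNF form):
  $\neg a$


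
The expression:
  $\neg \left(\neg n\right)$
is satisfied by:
  {n: True}


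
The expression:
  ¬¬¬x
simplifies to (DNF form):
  ¬x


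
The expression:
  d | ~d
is always true.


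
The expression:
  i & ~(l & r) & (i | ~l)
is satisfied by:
  {i: True, l: False, r: False}
  {i: True, r: True, l: False}
  {i: True, l: True, r: False}


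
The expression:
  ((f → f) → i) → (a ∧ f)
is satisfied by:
  {a: True, f: True, i: False}
  {a: True, f: False, i: False}
  {f: True, a: False, i: False}
  {a: False, f: False, i: False}
  {a: True, i: True, f: True}


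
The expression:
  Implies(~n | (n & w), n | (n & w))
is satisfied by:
  {n: True}


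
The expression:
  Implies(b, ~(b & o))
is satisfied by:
  {o: False, b: False}
  {b: True, o: False}
  {o: True, b: False}


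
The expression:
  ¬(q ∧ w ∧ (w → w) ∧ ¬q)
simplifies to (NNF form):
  True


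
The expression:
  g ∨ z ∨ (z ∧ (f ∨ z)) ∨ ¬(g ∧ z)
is always true.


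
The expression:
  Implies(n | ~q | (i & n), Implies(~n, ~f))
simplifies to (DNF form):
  n | q | ~f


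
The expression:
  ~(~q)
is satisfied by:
  {q: True}


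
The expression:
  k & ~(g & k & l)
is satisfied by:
  {k: True, l: False, g: False}
  {g: True, k: True, l: False}
  {l: True, k: True, g: False}


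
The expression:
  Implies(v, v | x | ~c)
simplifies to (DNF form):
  True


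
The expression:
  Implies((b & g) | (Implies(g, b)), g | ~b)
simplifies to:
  g | ~b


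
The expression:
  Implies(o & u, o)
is always true.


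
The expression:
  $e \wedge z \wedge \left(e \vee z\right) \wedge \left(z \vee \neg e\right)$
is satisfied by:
  {z: True, e: True}


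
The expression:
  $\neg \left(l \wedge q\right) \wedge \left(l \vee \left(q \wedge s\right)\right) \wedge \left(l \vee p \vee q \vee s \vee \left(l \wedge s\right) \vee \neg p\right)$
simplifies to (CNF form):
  $\left(l \vee q\right) \wedge \left(l \vee s\right) \wedge \left(\neg l \vee \neg q\right)$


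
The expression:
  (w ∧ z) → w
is always true.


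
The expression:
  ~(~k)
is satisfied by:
  {k: True}


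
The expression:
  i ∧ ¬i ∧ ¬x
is never true.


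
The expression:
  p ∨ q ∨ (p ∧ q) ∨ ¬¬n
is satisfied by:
  {n: True, q: True, p: True}
  {n: True, q: True, p: False}
  {n: True, p: True, q: False}
  {n: True, p: False, q: False}
  {q: True, p: True, n: False}
  {q: True, p: False, n: False}
  {p: True, q: False, n: False}


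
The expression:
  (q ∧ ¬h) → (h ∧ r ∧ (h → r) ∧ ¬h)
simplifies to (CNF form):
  h ∨ ¬q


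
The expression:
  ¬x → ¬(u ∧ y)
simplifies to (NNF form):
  x ∨ ¬u ∨ ¬y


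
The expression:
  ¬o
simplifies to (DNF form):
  ¬o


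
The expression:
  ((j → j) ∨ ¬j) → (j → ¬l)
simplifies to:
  ¬j ∨ ¬l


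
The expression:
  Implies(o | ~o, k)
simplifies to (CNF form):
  k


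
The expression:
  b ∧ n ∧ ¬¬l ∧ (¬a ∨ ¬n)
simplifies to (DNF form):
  b ∧ l ∧ n ∧ ¬a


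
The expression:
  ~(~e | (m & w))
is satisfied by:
  {e: True, w: False, m: False}
  {m: True, e: True, w: False}
  {w: True, e: True, m: False}


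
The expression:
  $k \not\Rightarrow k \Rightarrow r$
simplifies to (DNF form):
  $\text{True}$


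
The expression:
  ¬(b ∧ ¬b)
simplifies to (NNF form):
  True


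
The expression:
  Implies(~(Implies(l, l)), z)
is always true.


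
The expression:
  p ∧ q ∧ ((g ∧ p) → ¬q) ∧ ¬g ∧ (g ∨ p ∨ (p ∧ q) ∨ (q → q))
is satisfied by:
  {p: True, q: True, g: False}


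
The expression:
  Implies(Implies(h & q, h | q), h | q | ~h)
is always true.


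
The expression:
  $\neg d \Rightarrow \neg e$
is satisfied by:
  {d: True, e: False}
  {e: False, d: False}
  {e: True, d: True}


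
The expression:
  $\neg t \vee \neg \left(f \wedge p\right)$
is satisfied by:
  {p: False, t: False, f: False}
  {f: True, p: False, t: False}
  {t: True, p: False, f: False}
  {f: True, t: True, p: False}
  {p: True, f: False, t: False}
  {f: True, p: True, t: False}
  {t: True, p: True, f: False}


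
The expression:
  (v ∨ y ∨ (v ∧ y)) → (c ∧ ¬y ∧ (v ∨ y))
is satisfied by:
  {c: True, y: False, v: False}
  {y: False, v: False, c: False}
  {c: True, v: True, y: False}


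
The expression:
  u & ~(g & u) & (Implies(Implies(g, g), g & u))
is never true.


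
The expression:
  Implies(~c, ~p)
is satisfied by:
  {c: True, p: False}
  {p: False, c: False}
  {p: True, c: True}


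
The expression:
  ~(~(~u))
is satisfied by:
  {u: False}


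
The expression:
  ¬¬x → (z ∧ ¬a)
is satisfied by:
  {z: True, a: False, x: False}
  {a: False, x: False, z: False}
  {z: True, a: True, x: False}
  {a: True, z: False, x: False}
  {x: True, z: True, a: False}


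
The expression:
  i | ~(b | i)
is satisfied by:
  {i: True, b: False}
  {b: False, i: False}
  {b: True, i: True}


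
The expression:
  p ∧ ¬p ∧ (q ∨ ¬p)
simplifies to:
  False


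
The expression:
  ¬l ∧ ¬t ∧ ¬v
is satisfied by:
  {v: False, l: False, t: False}


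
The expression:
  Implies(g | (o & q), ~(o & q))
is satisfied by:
  {o: False, q: False}
  {q: True, o: False}
  {o: True, q: False}


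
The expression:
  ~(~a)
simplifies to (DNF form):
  a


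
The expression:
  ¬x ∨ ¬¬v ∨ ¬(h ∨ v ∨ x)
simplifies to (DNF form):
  v ∨ ¬x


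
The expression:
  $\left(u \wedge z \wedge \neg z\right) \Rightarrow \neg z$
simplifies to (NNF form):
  $\text{True}$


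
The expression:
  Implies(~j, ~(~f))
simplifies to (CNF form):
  f | j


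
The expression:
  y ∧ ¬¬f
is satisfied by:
  {f: True, y: True}


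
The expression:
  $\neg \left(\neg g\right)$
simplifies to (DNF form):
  $g$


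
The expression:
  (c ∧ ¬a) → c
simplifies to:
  True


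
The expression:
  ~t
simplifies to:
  ~t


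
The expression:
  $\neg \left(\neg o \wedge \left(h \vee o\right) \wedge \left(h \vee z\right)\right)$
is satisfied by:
  {o: True, h: False}
  {h: False, o: False}
  {h: True, o: True}


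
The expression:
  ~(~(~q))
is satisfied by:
  {q: False}


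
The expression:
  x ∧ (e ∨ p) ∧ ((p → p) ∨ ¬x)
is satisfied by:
  {e: True, p: True, x: True}
  {e: True, x: True, p: False}
  {p: True, x: True, e: False}


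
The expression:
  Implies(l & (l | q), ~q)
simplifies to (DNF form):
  ~l | ~q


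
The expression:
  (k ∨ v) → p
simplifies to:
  p ∨ (¬k ∧ ¬v)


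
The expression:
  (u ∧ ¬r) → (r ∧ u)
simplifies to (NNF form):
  r ∨ ¬u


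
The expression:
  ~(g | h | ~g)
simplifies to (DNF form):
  False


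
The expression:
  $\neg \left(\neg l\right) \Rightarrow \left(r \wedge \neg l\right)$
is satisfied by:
  {l: False}


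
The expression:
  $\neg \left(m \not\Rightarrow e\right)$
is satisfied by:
  {e: True, m: False}
  {m: False, e: False}
  {m: True, e: True}


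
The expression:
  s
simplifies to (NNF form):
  s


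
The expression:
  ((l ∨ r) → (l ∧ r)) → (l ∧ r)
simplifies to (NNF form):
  l ∨ r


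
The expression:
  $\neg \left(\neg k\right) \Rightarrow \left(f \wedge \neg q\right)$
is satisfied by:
  {f: True, q: False, k: False}
  {q: False, k: False, f: False}
  {f: True, q: True, k: False}
  {q: True, f: False, k: False}
  {k: True, f: True, q: False}


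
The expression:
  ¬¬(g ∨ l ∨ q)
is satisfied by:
  {q: True, l: True, g: True}
  {q: True, l: True, g: False}
  {q: True, g: True, l: False}
  {q: True, g: False, l: False}
  {l: True, g: True, q: False}
  {l: True, g: False, q: False}
  {g: True, l: False, q: False}


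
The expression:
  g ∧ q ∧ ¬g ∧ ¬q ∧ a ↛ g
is never true.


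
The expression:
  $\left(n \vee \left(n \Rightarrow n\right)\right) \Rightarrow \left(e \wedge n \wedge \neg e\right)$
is never true.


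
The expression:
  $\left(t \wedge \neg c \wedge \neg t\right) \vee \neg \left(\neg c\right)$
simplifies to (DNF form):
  $c$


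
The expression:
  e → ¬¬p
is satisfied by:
  {p: True, e: False}
  {e: False, p: False}
  {e: True, p: True}


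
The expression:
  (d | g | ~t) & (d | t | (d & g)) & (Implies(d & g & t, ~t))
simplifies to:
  (d & ~g) | (d & ~t) | (g & t & ~d)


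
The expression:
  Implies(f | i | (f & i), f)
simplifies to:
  f | ~i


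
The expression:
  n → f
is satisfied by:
  {f: True, n: False}
  {n: False, f: False}
  {n: True, f: True}


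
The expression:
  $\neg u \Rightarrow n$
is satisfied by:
  {n: True, u: True}
  {n: True, u: False}
  {u: True, n: False}


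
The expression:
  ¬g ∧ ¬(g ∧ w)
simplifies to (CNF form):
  ¬g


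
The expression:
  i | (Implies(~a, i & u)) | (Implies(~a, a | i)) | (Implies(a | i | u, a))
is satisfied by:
  {i: True, a: True, u: False}
  {i: True, u: False, a: False}
  {a: True, u: False, i: False}
  {a: False, u: False, i: False}
  {i: True, a: True, u: True}
  {i: True, u: True, a: False}
  {a: True, u: True, i: False}


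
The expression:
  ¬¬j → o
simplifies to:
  o ∨ ¬j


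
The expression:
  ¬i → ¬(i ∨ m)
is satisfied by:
  {i: True, m: False}
  {m: False, i: False}
  {m: True, i: True}


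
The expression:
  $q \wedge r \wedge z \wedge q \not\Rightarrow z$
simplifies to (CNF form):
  $\text{False}$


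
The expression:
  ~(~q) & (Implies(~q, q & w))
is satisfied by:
  {q: True}


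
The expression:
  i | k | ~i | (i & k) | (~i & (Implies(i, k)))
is always true.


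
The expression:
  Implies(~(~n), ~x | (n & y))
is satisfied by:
  {y: True, x: False, n: False}
  {x: False, n: False, y: False}
  {y: True, n: True, x: False}
  {n: True, x: False, y: False}
  {y: True, x: True, n: False}
  {x: True, y: False, n: False}
  {y: True, n: True, x: True}


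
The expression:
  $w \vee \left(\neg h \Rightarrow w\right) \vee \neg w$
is always true.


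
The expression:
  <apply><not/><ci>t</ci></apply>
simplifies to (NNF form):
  <apply><not/><ci>t</ci></apply>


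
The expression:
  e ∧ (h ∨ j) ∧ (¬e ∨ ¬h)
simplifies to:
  e ∧ j ∧ ¬h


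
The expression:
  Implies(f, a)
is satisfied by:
  {a: True, f: False}
  {f: False, a: False}
  {f: True, a: True}


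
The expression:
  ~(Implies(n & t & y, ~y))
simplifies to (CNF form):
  n & t & y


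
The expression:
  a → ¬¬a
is always true.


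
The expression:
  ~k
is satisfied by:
  {k: False}


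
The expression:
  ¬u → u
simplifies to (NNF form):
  u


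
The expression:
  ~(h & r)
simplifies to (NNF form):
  ~h | ~r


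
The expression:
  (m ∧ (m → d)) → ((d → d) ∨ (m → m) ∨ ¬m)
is always true.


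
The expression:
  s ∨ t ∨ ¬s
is always true.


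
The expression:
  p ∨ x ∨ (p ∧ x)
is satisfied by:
  {x: True, p: True}
  {x: True, p: False}
  {p: True, x: False}


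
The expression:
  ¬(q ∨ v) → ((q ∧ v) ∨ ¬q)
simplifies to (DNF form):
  True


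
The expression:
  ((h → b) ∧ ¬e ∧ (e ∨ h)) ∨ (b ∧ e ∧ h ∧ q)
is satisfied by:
  {h: True, b: True, q: True, e: False}
  {h: True, b: True, e: False, q: False}
  {h: True, b: True, q: True, e: True}


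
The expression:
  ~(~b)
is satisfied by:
  {b: True}


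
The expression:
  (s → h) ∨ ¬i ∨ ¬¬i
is always true.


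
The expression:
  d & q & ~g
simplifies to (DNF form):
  d & q & ~g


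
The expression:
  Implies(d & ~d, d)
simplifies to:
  True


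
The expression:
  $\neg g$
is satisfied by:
  {g: False}


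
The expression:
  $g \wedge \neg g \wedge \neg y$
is never true.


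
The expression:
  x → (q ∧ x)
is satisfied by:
  {q: True, x: False}
  {x: False, q: False}
  {x: True, q: True}


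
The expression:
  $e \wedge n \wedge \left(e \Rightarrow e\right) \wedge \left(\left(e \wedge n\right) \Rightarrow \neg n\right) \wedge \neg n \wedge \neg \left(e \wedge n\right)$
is never true.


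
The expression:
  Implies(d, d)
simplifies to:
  True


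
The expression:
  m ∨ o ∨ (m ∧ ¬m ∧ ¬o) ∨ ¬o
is always true.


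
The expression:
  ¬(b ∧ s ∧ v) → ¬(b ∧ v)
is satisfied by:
  {s: True, v: False, b: False}
  {v: False, b: False, s: False}
  {s: True, b: True, v: False}
  {b: True, v: False, s: False}
  {s: True, v: True, b: False}
  {v: True, s: False, b: False}
  {s: True, b: True, v: True}


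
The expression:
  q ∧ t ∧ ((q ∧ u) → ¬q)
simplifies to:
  q ∧ t ∧ ¬u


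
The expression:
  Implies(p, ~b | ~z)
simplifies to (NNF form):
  ~b | ~p | ~z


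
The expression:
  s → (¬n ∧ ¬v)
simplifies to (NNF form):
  (¬n ∧ ¬v) ∨ ¬s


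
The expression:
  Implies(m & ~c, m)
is always true.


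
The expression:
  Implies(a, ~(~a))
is always true.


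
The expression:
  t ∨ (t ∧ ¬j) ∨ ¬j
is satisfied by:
  {t: True, j: False}
  {j: False, t: False}
  {j: True, t: True}


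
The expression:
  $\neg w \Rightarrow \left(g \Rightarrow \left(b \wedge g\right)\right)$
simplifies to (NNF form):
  $b \vee w \vee \neg g$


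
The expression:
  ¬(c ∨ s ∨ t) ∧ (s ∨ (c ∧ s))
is never true.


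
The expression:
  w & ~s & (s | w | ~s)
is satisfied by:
  {w: True, s: False}


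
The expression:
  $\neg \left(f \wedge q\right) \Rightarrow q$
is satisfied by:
  {q: True}


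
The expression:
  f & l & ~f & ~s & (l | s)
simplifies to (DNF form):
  False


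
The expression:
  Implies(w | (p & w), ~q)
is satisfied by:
  {w: False, q: False}
  {q: True, w: False}
  {w: True, q: False}


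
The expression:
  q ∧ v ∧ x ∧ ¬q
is never true.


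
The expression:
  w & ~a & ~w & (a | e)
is never true.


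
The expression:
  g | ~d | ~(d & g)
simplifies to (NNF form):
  True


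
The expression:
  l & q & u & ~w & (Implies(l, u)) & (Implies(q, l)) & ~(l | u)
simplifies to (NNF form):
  False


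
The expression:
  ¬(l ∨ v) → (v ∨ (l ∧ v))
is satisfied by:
  {v: True, l: True}
  {v: True, l: False}
  {l: True, v: False}


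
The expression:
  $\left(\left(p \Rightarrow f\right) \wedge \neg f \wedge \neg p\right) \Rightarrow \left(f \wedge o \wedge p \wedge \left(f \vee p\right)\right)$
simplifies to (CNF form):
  $f \vee p$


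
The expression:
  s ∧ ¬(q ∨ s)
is never true.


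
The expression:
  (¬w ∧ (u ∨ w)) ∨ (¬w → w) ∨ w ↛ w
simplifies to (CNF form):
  u ∨ w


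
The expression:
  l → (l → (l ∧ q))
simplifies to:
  q ∨ ¬l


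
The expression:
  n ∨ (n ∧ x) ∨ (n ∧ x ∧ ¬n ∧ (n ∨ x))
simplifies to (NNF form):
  n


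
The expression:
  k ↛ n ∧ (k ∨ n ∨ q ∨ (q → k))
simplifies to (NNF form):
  k ∧ ¬n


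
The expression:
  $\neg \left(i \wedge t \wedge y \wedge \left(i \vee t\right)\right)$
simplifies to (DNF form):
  $\neg i \vee \neg t \vee \neg y$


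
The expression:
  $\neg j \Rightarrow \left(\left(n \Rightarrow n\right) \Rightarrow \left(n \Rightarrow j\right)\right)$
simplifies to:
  $j \vee \neg n$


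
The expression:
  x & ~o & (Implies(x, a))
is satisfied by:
  {a: True, x: True, o: False}


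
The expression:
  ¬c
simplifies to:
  ¬c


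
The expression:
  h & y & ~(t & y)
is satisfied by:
  {h: True, y: True, t: False}


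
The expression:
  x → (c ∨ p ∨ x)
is always true.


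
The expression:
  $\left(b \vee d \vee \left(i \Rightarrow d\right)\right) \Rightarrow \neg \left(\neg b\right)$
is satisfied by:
  {i: True, b: True, d: False}
  {b: True, d: False, i: False}
  {i: True, b: True, d: True}
  {b: True, d: True, i: False}
  {i: True, d: False, b: False}


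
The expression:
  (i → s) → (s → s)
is always true.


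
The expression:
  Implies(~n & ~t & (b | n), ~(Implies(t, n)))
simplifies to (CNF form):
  n | t | ~b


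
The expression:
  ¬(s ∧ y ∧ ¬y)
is always true.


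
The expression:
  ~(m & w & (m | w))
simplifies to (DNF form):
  ~m | ~w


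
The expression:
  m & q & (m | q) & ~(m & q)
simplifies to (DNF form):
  False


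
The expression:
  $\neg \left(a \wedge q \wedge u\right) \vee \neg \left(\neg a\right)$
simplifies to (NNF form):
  $\text{True}$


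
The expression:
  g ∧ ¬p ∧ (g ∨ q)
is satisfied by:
  {g: True, p: False}


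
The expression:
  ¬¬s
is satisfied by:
  {s: True}


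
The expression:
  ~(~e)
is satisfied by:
  {e: True}


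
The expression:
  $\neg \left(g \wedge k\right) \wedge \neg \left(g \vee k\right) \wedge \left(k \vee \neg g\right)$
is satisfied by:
  {g: False, k: False}


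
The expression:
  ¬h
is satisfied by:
  {h: False}


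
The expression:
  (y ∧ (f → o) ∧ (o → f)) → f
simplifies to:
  f ∨ o ∨ ¬y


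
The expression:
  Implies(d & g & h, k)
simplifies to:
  k | ~d | ~g | ~h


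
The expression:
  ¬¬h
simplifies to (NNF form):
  h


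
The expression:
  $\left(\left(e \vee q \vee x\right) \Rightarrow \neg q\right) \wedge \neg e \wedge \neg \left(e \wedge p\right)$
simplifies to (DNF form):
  $\neg e \wedge \neg q$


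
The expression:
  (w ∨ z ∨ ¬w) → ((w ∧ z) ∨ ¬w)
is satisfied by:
  {z: True, w: False}
  {w: False, z: False}
  {w: True, z: True}


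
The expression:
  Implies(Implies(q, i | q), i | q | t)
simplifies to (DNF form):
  i | q | t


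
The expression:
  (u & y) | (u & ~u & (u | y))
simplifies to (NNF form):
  u & y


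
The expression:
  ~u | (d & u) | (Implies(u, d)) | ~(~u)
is always true.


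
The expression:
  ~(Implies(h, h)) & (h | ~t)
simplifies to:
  False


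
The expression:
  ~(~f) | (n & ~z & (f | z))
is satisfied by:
  {f: True}


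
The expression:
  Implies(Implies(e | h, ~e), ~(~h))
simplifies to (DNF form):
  e | h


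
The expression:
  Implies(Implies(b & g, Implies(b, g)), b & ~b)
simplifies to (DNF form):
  False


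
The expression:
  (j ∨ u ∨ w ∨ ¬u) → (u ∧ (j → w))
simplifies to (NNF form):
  u ∧ (w ∨ ¬j)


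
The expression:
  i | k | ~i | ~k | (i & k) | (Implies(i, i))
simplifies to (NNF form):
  True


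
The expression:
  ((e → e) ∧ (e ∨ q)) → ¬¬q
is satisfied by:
  {q: True, e: False}
  {e: False, q: False}
  {e: True, q: True}


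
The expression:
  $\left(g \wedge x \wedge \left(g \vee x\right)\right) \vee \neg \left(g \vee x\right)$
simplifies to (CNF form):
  $\left(g \vee \neg g\right) \wedge \left(g \vee \neg x\right) \wedge \left(x \vee \neg g\right) \wedge \left(x \vee \neg x\right)$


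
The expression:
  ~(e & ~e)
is always true.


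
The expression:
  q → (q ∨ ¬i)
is always true.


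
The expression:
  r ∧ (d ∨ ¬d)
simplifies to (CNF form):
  r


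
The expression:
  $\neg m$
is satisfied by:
  {m: False}


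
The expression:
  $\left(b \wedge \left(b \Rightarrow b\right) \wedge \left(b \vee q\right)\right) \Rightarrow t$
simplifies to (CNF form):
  $t \vee \neg b$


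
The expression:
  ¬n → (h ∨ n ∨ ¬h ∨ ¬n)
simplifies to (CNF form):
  True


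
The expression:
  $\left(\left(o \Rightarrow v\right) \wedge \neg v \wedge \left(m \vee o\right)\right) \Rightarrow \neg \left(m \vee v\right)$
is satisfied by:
  {o: True, v: True, m: False}
  {o: True, m: False, v: False}
  {v: True, m: False, o: False}
  {v: False, m: False, o: False}
  {o: True, v: True, m: True}
  {o: True, m: True, v: False}
  {v: True, m: True, o: False}


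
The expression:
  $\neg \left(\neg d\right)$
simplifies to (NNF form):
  $d$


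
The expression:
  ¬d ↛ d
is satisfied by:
  {d: False}


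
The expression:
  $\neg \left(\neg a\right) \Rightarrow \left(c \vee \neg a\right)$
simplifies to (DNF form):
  $c \vee \neg a$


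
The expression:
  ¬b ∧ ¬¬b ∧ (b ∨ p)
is never true.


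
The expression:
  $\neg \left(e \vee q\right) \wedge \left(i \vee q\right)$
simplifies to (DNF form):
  $i \wedge \neg e \wedge \neg q$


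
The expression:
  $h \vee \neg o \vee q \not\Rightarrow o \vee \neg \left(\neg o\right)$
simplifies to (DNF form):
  $\text{True}$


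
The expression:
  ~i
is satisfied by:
  {i: False}


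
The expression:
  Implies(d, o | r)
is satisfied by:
  {r: True, o: True, d: False}
  {r: True, o: False, d: False}
  {o: True, r: False, d: False}
  {r: False, o: False, d: False}
  {r: True, d: True, o: True}
  {r: True, d: True, o: False}
  {d: True, o: True, r: False}


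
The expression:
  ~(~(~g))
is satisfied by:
  {g: False}


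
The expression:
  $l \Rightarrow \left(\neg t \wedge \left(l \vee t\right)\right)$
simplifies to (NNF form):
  $\neg l \vee \neg t$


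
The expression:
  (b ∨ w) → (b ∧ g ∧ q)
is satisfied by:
  {q: True, g: True, w: False, b: False}
  {q: True, g: False, w: False, b: False}
  {g: True, q: False, w: False, b: False}
  {q: False, g: False, w: False, b: False}
  {b: True, q: True, g: True, w: False}
  {b: True, q: True, w: True, g: True}


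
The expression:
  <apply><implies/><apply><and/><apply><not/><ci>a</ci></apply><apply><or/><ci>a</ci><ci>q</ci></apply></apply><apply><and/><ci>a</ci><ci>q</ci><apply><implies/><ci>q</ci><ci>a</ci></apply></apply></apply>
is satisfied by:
  {a: True, q: False}
  {q: False, a: False}
  {q: True, a: True}


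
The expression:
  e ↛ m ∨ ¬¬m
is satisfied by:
  {m: True, e: True}
  {m: True, e: False}
  {e: True, m: False}


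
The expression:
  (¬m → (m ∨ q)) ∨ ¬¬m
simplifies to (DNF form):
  m ∨ q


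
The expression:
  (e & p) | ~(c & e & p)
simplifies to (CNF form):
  True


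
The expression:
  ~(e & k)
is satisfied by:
  {k: False, e: False}
  {e: True, k: False}
  {k: True, e: False}


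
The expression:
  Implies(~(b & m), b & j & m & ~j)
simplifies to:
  b & m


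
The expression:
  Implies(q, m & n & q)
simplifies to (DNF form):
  ~q | (m & n)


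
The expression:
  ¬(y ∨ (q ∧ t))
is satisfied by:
  {y: False, t: False, q: False}
  {q: True, y: False, t: False}
  {t: True, y: False, q: False}


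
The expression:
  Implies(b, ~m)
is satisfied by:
  {m: False, b: False}
  {b: True, m: False}
  {m: True, b: False}


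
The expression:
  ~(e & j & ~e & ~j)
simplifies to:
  True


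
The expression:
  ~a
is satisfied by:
  {a: False}


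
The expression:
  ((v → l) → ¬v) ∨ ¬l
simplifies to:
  ¬l ∨ ¬v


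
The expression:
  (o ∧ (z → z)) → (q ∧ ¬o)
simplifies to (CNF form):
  ¬o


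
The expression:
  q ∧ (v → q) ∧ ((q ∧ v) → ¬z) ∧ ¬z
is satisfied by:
  {q: True, z: False}


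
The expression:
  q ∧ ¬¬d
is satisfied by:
  {d: True, q: True}


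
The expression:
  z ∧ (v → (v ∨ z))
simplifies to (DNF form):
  z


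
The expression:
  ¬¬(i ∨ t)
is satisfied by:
  {i: True, t: True}
  {i: True, t: False}
  {t: True, i: False}


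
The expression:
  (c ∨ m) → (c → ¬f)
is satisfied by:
  {c: False, f: False}
  {f: True, c: False}
  {c: True, f: False}


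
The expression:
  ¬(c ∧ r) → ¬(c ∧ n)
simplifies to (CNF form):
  r ∨ ¬c ∨ ¬n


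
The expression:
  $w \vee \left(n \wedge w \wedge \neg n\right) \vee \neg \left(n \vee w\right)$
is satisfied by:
  {w: True, n: False}
  {n: False, w: False}
  {n: True, w: True}


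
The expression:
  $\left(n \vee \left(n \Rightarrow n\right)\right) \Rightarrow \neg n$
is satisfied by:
  {n: False}


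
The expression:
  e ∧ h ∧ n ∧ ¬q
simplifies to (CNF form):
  e ∧ h ∧ n ∧ ¬q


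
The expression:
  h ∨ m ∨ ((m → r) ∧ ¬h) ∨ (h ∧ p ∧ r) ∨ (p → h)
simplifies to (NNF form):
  True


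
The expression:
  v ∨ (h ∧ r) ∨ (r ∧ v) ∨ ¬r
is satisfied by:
  {v: True, h: True, r: False}
  {v: True, h: False, r: False}
  {h: True, v: False, r: False}
  {v: False, h: False, r: False}
  {r: True, v: True, h: True}
  {r: True, v: True, h: False}
  {r: True, h: True, v: False}


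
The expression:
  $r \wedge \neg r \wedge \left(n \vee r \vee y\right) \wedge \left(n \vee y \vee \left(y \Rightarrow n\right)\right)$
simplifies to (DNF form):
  $\text{False}$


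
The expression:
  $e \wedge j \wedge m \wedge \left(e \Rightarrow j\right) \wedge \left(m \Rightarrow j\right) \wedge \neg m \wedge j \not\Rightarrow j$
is never true.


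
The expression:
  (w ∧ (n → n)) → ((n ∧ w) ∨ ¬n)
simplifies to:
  True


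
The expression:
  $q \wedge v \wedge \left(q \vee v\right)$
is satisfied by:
  {q: True, v: True}


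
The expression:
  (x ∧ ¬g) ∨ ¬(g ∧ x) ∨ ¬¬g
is always true.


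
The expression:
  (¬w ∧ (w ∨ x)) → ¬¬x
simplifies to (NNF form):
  True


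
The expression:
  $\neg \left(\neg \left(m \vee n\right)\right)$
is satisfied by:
  {n: True, m: True}
  {n: True, m: False}
  {m: True, n: False}


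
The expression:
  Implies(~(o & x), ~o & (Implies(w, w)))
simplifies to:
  x | ~o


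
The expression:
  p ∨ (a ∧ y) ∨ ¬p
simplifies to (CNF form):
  True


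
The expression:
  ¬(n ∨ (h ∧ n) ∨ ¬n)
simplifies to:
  False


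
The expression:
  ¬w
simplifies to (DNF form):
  ¬w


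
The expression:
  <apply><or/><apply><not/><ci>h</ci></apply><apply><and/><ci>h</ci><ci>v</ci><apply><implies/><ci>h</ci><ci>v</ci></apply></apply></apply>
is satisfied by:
  {v: True, h: False}
  {h: False, v: False}
  {h: True, v: True}


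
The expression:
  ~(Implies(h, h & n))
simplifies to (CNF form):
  h & ~n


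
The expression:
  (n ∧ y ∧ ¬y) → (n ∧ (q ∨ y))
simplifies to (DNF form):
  True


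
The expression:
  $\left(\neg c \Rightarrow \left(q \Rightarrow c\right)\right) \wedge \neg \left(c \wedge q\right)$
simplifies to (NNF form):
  $\neg q$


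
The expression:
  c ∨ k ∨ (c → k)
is always true.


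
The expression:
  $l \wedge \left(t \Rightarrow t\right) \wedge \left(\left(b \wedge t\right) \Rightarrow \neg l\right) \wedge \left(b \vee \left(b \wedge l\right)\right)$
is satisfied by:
  {b: True, l: True, t: False}


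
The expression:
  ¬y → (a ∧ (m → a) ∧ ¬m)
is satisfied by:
  {a: True, y: True, m: False}
  {y: True, m: False, a: False}
  {a: True, y: True, m: True}
  {y: True, m: True, a: False}
  {a: True, m: False, y: False}


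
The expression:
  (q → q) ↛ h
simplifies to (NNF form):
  ¬h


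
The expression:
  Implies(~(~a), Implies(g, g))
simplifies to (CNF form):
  True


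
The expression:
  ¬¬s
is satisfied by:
  {s: True}


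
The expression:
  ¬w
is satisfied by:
  {w: False}


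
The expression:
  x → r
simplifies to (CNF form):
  r ∨ ¬x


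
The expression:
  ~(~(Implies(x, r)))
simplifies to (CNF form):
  r | ~x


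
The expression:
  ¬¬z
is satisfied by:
  {z: True}


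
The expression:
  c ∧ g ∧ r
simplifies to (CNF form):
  c ∧ g ∧ r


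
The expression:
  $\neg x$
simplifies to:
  $\neg x$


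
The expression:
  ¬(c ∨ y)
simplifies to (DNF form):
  ¬c ∧ ¬y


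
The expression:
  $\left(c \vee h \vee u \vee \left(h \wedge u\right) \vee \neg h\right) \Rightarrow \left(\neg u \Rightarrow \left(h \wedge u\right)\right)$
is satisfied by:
  {u: True}


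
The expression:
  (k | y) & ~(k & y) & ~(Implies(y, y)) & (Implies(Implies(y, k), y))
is never true.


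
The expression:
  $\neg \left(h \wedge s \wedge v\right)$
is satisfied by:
  {s: False, v: False, h: False}
  {h: True, s: False, v: False}
  {v: True, s: False, h: False}
  {h: True, v: True, s: False}
  {s: True, h: False, v: False}
  {h: True, s: True, v: False}
  {v: True, s: True, h: False}


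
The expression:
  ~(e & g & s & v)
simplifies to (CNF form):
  ~e | ~g | ~s | ~v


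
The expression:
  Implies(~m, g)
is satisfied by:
  {m: True, g: True}
  {m: True, g: False}
  {g: True, m: False}


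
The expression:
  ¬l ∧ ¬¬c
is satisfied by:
  {c: True, l: False}


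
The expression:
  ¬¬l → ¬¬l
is always true.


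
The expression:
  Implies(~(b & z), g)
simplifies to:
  g | (b & z)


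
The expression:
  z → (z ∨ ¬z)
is always true.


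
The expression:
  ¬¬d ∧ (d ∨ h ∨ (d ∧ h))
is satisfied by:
  {d: True}


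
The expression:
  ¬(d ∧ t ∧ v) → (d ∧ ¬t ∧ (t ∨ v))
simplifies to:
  d ∧ v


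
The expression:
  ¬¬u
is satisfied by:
  {u: True}


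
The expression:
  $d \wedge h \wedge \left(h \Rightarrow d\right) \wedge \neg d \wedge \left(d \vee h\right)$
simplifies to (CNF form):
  $\text{False}$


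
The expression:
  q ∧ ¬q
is never true.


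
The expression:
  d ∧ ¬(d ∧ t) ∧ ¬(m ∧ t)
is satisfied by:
  {d: True, t: False}


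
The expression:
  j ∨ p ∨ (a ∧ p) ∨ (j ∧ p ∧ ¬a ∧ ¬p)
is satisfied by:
  {p: True, j: True}
  {p: True, j: False}
  {j: True, p: False}


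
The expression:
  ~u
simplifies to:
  ~u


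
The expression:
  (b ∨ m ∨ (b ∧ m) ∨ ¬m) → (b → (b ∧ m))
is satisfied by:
  {m: True, b: False}
  {b: False, m: False}
  {b: True, m: True}


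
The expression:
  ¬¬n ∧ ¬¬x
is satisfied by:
  {x: True, n: True}


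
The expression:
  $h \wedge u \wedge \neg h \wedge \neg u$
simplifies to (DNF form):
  $\text{False}$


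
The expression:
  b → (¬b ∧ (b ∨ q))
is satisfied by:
  {b: False}


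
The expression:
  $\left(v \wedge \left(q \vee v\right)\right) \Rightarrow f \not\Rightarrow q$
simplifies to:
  $\left(f \wedge \neg q\right) \vee \neg v$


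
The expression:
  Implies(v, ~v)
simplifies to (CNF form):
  ~v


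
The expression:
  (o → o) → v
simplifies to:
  v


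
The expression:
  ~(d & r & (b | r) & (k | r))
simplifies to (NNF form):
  ~d | ~r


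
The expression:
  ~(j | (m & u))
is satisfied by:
  {u: False, j: False, m: False}
  {m: True, u: False, j: False}
  {u: True, m: False, j: False}


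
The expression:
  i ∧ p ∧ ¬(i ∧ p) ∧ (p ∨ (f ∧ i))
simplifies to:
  False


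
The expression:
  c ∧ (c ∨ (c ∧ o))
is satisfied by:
  {c: True}


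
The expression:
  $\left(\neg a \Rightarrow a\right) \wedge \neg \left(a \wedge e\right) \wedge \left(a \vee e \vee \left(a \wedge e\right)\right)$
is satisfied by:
  {a: True, e: False}


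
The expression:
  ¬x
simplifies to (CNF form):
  ¬x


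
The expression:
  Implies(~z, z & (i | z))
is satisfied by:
  {z: True}


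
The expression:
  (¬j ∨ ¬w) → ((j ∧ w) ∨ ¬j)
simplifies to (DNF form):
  w ∨ ¬j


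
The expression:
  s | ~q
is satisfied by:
  {s: True, q: False}
  {q: False, s: False}
  {q: True, s: True}


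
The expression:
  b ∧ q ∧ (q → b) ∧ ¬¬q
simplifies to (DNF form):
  b ∧ q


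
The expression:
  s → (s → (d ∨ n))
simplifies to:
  d ∨ n ∨ ¬s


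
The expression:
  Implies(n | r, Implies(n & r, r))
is always true.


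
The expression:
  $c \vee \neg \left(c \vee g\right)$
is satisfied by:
  {c: True, g: False}
  {g: False, c: False}
  {g: True, c: True}


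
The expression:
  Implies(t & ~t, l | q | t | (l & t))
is always true.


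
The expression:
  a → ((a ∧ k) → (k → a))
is always true.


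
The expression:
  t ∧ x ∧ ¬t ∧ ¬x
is never true.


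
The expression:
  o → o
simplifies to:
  True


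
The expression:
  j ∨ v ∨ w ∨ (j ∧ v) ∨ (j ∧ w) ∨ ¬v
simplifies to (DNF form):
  True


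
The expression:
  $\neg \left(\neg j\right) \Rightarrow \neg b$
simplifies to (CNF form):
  $\neg b \vee \neg j$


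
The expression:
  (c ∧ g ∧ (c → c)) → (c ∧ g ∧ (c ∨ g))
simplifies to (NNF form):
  True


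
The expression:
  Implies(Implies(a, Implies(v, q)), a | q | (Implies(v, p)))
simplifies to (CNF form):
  a | p | q | ~v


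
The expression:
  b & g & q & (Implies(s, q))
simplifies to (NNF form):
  b & g & q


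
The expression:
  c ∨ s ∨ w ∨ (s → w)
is always true.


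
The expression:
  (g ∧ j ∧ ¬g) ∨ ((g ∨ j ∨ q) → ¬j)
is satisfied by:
  {j: False}


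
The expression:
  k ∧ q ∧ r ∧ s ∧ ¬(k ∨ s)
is never true.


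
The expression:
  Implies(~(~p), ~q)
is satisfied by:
  {p: False, q: False}
  {q: True, p: False}
  {p: True, q: False}


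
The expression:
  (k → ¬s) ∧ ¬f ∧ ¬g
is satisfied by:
  {g: False, s: False, f: False, k: False}
  {k: True, g: False, s: False, f: False}
  {s: True, k: False, g: False, f: False}


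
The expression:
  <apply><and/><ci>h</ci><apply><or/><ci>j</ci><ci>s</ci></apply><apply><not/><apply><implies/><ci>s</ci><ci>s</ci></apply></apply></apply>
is never true.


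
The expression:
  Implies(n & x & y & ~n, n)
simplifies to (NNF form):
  True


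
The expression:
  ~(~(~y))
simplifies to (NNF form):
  ~y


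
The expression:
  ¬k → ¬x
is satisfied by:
  {k: True, x: False}
  {x: False, k: False}
  {x: True, k: True}


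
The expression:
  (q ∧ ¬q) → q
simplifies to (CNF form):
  True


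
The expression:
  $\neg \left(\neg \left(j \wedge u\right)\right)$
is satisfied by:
  {j: True, u: True}


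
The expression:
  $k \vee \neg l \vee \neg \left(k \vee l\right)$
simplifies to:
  $k \vee \neg l$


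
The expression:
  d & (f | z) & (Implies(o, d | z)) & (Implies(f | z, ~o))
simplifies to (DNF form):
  (d & f & ~o) | (d & z & ~o)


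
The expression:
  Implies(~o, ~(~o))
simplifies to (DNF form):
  o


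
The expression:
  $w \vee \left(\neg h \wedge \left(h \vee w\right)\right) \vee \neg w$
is always true.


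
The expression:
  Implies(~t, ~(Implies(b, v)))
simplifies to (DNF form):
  t | (b & ~v)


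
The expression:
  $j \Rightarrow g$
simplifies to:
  $g \vee \neg j$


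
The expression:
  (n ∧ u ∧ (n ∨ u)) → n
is always true.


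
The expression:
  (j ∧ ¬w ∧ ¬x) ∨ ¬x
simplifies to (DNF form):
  ¬x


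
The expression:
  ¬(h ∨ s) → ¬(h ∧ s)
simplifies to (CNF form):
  True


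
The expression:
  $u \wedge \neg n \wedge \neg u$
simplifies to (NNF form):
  $\text{False}$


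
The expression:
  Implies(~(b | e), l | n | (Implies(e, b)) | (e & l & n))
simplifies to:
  True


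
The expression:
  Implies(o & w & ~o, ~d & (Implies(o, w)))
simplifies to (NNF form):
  True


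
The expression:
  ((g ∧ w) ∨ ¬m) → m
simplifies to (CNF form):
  m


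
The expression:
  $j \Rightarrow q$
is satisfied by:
  {q: True, j: False}
  {j: False, q: False}
  {j: True, q: True}


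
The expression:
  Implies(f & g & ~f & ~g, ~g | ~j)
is always true.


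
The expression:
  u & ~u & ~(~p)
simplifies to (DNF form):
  False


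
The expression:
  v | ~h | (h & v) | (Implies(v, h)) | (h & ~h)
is always true.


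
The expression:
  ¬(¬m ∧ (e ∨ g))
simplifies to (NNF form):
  m ∨ (¬e ∧ ¬g)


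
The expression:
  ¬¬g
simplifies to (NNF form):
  g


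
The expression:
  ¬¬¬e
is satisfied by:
  {e: False}


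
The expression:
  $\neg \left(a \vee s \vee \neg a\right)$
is never true.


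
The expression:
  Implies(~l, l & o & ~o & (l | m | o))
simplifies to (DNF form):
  l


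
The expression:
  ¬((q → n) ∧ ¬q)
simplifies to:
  q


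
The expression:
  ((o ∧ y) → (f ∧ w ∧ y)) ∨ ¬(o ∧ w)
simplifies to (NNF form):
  f ∨ ¬o ∨ ¬w ∨ ¬y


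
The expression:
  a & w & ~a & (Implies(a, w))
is never true.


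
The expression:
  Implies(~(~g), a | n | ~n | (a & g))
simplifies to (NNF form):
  True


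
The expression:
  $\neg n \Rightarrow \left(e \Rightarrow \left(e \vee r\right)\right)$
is always true.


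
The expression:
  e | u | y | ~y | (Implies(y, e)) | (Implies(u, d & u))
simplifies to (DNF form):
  True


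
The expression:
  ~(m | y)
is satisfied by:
  {y: False, m: False}


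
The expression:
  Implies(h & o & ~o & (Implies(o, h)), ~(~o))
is always true.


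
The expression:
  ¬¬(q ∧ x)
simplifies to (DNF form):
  q ∧ x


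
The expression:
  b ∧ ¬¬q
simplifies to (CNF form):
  b ∧ q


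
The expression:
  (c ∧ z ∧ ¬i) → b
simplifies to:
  b ∨ i ∨ ¬c ∨ ¬z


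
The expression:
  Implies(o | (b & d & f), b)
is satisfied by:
  {b: True, o: False}
  {o: False, b: False}
  {o: True, b: True}


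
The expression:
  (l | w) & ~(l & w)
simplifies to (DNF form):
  (l & ~w) | (w & ~l)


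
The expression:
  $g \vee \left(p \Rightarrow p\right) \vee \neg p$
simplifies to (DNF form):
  $\text{True}$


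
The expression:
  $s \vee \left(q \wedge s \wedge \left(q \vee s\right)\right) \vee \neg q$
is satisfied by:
  {s: True, q: False}
  {q: False, s: False}
  {q: True, s: True}


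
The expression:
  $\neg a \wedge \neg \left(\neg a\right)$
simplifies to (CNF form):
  $\text{False}$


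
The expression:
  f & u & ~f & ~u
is never true.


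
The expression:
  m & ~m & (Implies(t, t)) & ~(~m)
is never true.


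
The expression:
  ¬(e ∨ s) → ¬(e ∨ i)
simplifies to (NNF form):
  e ∨ s ∨ ¬i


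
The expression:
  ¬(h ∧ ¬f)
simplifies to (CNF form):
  f ∨ ¬h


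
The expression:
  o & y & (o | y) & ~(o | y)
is never true.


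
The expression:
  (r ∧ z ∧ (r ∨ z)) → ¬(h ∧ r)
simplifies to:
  ¬h ∨ ¬r ∨ ¬z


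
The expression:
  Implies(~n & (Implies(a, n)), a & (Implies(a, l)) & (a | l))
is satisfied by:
  {n: True, a: True}
  {n: True, a: False}
  {a: True, n: False}


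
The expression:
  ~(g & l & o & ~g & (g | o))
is always true.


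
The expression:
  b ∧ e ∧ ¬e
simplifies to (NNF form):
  False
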